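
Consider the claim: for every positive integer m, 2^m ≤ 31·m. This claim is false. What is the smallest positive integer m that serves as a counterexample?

m = 8

The first 7 eligible values, up to m = 7, all satisfy the conclusion.
m = 8: 2^m = 256 and 31·m = 248, so 256 > 248.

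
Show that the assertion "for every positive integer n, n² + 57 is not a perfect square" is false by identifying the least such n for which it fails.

n = 8

We need the least positive integer n for which n² + 57 is a perfect square.
The first 7 eligible values, up to n = 7, all satisfy the conclusion.
n = 8: 8² + 57 = 121 = 11², a perfect square.
So n = 8 is the smallest counterexample.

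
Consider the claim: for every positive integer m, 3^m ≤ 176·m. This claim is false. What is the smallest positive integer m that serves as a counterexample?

m = 7

Check each positive integer m in order until 3^m > 176·m.
m = 1: 3^m = 3 and 176·m = 176, so 3 ≤ 176.
m = 2: 3^m = 9 and 176·m = 352, so 9 ≤ 352.
m = 3: 3^m = 27 and 176·m = 528, so 27 ≤ 528.
m = 4: 3^m = 81 and 176·m = 704, so 81 ≤ 704.
m = 5: 3^m = 243 and 176·m = 880, so 243 ≤ 880.
m = 6: 3^m = 729 and 176·m = 1056, so 729 ≤ 1056.
m = 7: 3^m = 2187 and 176·m = 1232, so 2187 > 1232.
Thus m = 7 disproves the claim, and no smaller m works.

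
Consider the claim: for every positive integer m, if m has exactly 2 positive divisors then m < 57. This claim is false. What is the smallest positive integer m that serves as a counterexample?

m = 59

The first 16 eligible values, up to m = 53, all satisfy the conclusion.
m = 59: τ(59) = 2; 59 ≥ 57.
So m = 59 is the smallest counterexample.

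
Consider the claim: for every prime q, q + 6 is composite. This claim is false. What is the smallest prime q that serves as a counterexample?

q = 5

Check each prime q in order until q + 6 is prime.
For q = 2, 3 the conclusion holds.
q = 5: q + 6 = 11, prime — not composite.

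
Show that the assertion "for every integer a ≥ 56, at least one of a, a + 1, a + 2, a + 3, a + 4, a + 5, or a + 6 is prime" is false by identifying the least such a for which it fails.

Check each integer a ≥ 56 in order until a, a + 1, a + 2, a + 3, a + 4, a + 5, a + 6 are all composite.
For a = 56, 57, 58, 59, …, 87, 88, 89 the conclusion holds.
a = 90: 90 = 2 × 45; 91 = 7 × 13; 92 = 2 × 46; 93 = 3 × 31; 94 = 2 × 47; 95 = 5 × 19; 96 = 2 × 48 — all composite.

a = 90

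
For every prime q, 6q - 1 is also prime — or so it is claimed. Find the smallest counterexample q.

q = 11

Check each prime q in order until 6q - 1 is not prime.
q = 2: 6q - 1 = 11, prime.
q = 3: 6q - 1 = 17, prime.
q = 5: 6q - 1 = 29, prime.
q = 7: 6q - 1 = 41, prime.
q = 11: 6q - 1 = 65 = 5 × 13, not prime.
Thus q = 11 disproves the claim, and no smaller q works.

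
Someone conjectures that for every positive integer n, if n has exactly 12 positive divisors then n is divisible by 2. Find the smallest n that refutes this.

A counterexample is any positive integer n such that n has exactly 12 positive divisors but n is not divisible by 2; we check each in order.
The first 24 eligible values, up to n = 308, all satisfy the conclusion.
n = 315: τ(315) = 12; 315 mod 2 = 1.

n = 315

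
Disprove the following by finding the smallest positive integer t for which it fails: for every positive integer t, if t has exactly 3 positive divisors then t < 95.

t = 121

Check each positive integer t in order until t has exactly 3 positive divisors but the claim fails.
The first 4 eligible values, up to t = 49, all satisfy the conclusion.
t = 121: τ(121) = 3; 121 ≥ 95.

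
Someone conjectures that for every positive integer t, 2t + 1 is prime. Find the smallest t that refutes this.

t = 4

For t = 1, 2, 3 the conclusion holds.
t = 4: 2t + 1 = 9 = 3 × 3, composite.
Hence t = 4 is a counterexample.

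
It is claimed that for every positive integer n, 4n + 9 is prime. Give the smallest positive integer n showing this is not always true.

A counterexample is any positive integer n such that 4n + 9 is not prime; we check each in order.
n = 1: 4n + 9 = 13, prime.
n = 2: 4n + 9 = 17, prime.
n = 3: 4n + 9 = 21 = 3 × 7, composite.
Thus n = 3 disproves the claim, and no smaller n works.

n = 3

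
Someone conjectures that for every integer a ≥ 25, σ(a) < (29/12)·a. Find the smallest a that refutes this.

a = 36

Check each integer a ≥ 25 in order until the claim fails.
The first 11 eligible values, up to a = 35, all satisfy the conclusion.
a = 36: σ(36) = 91; 91 ≥ 87.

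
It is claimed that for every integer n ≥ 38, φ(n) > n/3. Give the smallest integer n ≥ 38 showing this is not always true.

n = 42

n = 38: φ(38) = 18 and 38/3 = 38/3, so φ(38) > 38/3.
n = 39: φ(39) = 24 and 39/3 = 13, so φ(39) > 39/3.
n = 40: φ(40) = 16 and 40/3 = 40/3, so φ(40) > 40/3.
n = 41: φ(41) = 40 and 41/3 = 41/3, so φ(41) > 41/3.
n = 42: φ(42) = 12 and 42/3 = 14, so φ(42) ≤ 42/3.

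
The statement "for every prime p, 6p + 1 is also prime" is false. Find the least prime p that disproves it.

Check each prime p in order until 6p + 1 is not prime.
The first 7 eligible values, up to p = 17, all satisfy the conclusion.
p = 19: 6p + 1 = 115 = 5 × 23, not prime.

p = 19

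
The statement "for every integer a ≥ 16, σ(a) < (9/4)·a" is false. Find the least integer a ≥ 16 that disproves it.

A counterexample is any integer a ≥ 16 such that the claim fails; we check each in order.
The first 8 eligible values, up to a = 23, all satisfy the conclusion.
a = 24: σ(24) = 60; 60 ≥ 54.
Hence a = 24 is a counterexample.

a = 24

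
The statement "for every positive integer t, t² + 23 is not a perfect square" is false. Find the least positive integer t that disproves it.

t = 11

Check each positive integer t in order until t² + 23 is a perfect square.
For t = 1, 2, 3, 4, 5, 6, 7, 8, 9, 10 the conclusion holds.
t = 11: 11² + 23 = 144 = 12², a perfect square.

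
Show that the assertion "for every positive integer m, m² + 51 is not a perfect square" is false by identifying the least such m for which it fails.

m = 7

The first 6 eligible values, up to m = 6, all satisfy the conclusion.
m = 7: 7² + 51 = 100 = 10², a perfect square.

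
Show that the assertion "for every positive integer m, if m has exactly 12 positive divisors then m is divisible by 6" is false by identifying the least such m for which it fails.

A counterexample is any positive integer m such that m has exactly 12 positive divisors but m is not divisible by 6; we check each in order.
The first 8 eligible values, up to m = 132, all satisfy the conclusion.
m = 140: τ(140) = 12; 140 mod 6 = 2.
Hence m = 140 is a counterexample.

m = 140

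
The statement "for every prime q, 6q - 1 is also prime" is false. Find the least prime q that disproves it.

q = 11

We need the least prime q for which 6q - 1 is not prime.
The first 4 eligible values, up to q = 7, all satisfy the conclusion.
q = 11: 6q - 1 = 65 = 5 × 13, not prime.
So q = 11 is the smallest counterexample.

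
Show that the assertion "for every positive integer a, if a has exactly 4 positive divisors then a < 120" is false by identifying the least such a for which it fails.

Check each positive integer a in order until a has exactly 4 positive divisors but the claim fails.
The first 37 eligible values, up to a = 119, all satisfy the conclusion.
a = 122: τ(122) = 4; 122 ≥ 120.

a = 122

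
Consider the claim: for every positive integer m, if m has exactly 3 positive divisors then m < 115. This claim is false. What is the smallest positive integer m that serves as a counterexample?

Check each positive integer m in order until m has exactly 3 positive divisors but the claim fails.
The first 4 eligible values, up to m = 49, all satisfy the conclusion.
m = 121: τ(121) = 3; 121 ≥ 115.

m = 121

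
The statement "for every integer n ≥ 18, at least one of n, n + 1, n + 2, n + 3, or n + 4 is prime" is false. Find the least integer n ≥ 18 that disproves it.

We need the least integer n ≥ 18 for which n, n + 1, n + 2, n + 3, n + 4 are all composite.
For n = 18, 19, 20, 21, 22, 23 the conclusion holds.
n = 24: 24 = 2 × 12; 25 = 5 × 5; 26 = 2 × 13; 27 = 3 × 9; 28 = 2 × 14 — all composite.
Hence n = 24 is a counterexample.

n = 24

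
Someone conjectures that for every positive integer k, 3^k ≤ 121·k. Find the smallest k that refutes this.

Check each positive integer k in order until 3^k > 121·k.
The first 5 eligible values, up to k = 5, all satisfy the conclusion.
k = 6: 3^k = 729 and 121·k = 726, so 729 > 726.
Hence k = 6 is a counterexample.

k = 6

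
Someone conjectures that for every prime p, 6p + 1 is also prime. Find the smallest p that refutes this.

We need the least prime p for which 6p + 1 is not prime.
For p = 2, 3, 5, 7, 11, 13, 17 the conclusion holds.
p = 19: 6p + 1 = 115 = 5 × 23, not prime.

p = 19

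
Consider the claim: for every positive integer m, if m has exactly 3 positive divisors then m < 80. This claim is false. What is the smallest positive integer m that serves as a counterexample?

m = 121

Check each positive integer m in order until m has exactly 3 positive divisors but the claim fails.
For m = 4, 9, 25, 49 the conclusion holds.
m = 121: τ(121) = 3; 121 ≥ 80.
Hence m = 121 is a counterexample.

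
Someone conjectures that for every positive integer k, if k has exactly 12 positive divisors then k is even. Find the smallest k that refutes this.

k = 315

Check each positive integer k in order until k has exactly 12 positive divisors but k is odd.
For k = 60, 72, 84, 90, …, 294, 306, 308 the conclusion holds.
k = 315: divisors of 315: 12 divisors; 315 is odd.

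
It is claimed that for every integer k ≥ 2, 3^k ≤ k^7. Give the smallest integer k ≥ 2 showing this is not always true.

We need the least integer k ≥ 2 for which 3^k > k^7.
For k = 2, 3, 4, 5, …, 16, 17, 18 the conclusion holds.
k = 19: 3^k = 1162261467 and k^7 = 893871739, so 1162261467 > 893871739.

k = 19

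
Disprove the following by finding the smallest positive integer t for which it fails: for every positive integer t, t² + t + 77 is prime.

A counterexample is any positive integer t such that t² + t + 77 is not prime; we check each in order.
The first 5 eligible values, up to t = 5, all satisfy the conclusion.
t = 6: t² + t + 77 = 119 = 7 × 17, composite.
Hence t = 6 is a counterexample.

t = 6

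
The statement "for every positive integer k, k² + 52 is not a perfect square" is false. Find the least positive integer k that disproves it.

A counterexample is any positive integer k such that k² + 52 is a perfect square; we check each in order.
For k = 1, 2, 3, 4, …, 9, 10, 11 the conclusion holds.
k = 12: 12² + 52 = 196 = 14², a perfect square.

k = 12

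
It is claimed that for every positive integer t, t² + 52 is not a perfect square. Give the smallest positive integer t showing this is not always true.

t = 12

We need the least positive integer t for which t² + 52 is a perfect square.
For t = 1, 2, 3, 4, …, 9, 10, 11 the conclusion holds.
t = 12: 12² + 52 = 196 = 14², a perfect square.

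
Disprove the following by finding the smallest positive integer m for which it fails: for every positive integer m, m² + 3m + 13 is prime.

m = 9

Check each positive integer m in order until m² + 3m + 13 is not prime.
For m = 1, 2, 3, 4, 5, 6, 7, 8 the conclusion holds.
m = 9: m² + 3m + 13 = 121 = 11 × 11, composite.
So m = 9 is the smallest counterexample.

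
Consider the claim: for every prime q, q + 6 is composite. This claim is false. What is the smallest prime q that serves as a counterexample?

We need the least prime q for which q + 6 is prime.
q = 2: q + 6 = 8 = 2 × 4, composite.
q = 3: q + 6 = 9 = 3 × 3, composite.
q = 5: q + 6 = 11, prime — not composite.
Hence q = 5 is a counterexample.

q = 5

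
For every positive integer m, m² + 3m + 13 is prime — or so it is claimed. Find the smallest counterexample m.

Check each positive integer m in order until m² + 3m + 13 is not prime.
For m = 1, 2, 3, 4, 5, 6, 7, 8 the conclusion holds.
m = 9: m² + 3m + 13 = 121 = 11 × 11, composite.

m = 9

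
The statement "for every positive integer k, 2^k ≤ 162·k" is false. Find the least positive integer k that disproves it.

k = 11

Check each positive integer k in order until 2^k > 162·k.
For k = 1, 2, 3, 4, 5, 6, 7, 8, 9, 10 the conclusion holds.
k = 11: 2^k = 2048 and 162·k = 1782, so 2048 > 1782.
Hence k = 11 is a counterexample.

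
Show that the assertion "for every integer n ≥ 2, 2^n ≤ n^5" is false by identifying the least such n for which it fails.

We need the least integer n ≥ 2 for which 2^n > n^5.
For n = 2, 3, 4, 5, …, 20, 21, 22 the conclusion holds.
n = 23: 2^n = 8388608 and n^5 = 6436343, so 8388608 > 6436343.
So n = 23 is the smallest counterexample.

n = 23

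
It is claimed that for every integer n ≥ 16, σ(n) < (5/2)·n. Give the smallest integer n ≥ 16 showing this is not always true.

A counterexample is any integer n ≥ 16 such that the claim fails; we check each in order.
For n = 16, 17, 18, 19, 20, 21, 22, 23 the conclusion holds.
n = 24: σ(24) = 60; 60 ≥ 60.
So n = 24 is the smallest counterexample.

n = 24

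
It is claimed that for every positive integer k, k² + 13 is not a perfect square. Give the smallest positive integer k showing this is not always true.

We need the least positive integer k for which k² + 13 is a perfect square.
For k = 1, 2, 3, 4, 5 the conclusion holds.
k = 6: 6² + 13 = 49 = 7², a perfect square.

k = 6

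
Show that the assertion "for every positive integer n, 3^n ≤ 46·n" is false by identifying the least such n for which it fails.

n = 5

We need the least positive integer n for which 3^n > 46·n.
n = 1: 3^n = 3 and 46·n = 46, so 3 ≤ 46.
n = 2: 3^n = 9 and 46·n = 92, so 9 ≤ 92.
n = 3: 3^n = 27 and 46·n = 138, so 27 ≤ 138.
n = 4: 3^n = 81 and 46·n = 184, so 81 ≤ 184.
n = 5: 3^n = 243 and 46·n = 230, so 243 > 230.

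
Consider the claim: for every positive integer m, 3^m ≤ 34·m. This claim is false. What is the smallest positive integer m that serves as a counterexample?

m = 5

Check each positive integer m in order until 3^m > 34·m.
m = 1: 3^m = 3 and 34·m = 34, so 3 ≤ 34.
m = 2: 3^m = 9 and 34·m = 68, so 9 ≤ 68.
m = 3: 3^m = 27 and 34·m = 102, so 27 ≤ 102.
m = 4: 3^m = 81 and 34·m = 136, so 81 ≤ 136.
m = 5: 3^m = 243 and 34·m = 170, so 243 > 170.
Thus m = 5 disproves the claim, and no smaller m works.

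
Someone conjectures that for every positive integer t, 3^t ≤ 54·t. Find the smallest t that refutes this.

A counterexample is any positive integer t such that 3^t > 54·t; we check each in order.
For t = 1, 2, 3, 4, 5 the conclusion holds.
t = 6: 3^t = 729 and 54·t = 324, so 729 > 324.
Hence t = 6 is a counterexample.

t = 6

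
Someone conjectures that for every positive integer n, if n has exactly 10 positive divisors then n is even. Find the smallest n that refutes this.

n = 405

Check each positive integer n in order until n has exactly 10 positive divisors but n is odd.
For n = 48, 80, 112, 162, 176, 208, 272, 304, 368 the conclusion holds.
n = 405: divisors of 405: 10 divisors; 405 is odd.
So n = 405 is the smallest counterexample.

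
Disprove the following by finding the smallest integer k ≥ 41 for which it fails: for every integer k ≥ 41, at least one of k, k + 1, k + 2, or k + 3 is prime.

k = 48

A counterexample is any integer k ≥ 41 such that k, k + 1, k + 2, k + 3 are all composite; we check each in order.
k = 41: 41 is prime.
k = 42: 43 is prime.
k = 43: 43 is prime.
k = 44: 47 is prime.
k = 45: 47 is prime.
k = 46: 47 is prime.
k = 47: 47 is prime.
k = 48: 48 = 2 × 24; 49 = 7 × 7; 50 = 2 × 25; 51 = 3 × 17 — all composite.
Hence k = 48 is a counterexample.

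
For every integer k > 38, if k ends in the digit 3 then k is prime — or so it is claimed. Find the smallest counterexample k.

Check each integer k > 38 in order until k ends in the digit 3 but k is not prime.
For k = 43, 53 the conclusion holds.
k = 63: 63 ends in 3; 63 = 3 × 21, composite.

k = 63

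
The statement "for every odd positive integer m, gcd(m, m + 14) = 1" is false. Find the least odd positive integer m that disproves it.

m = 1: gcd(1, 15) = 1.
m = 3: gcd(3, 17) = 1.
m = 5: gcd(5, 19) = 1.
m = 7: gcd(7, 21) = 7.
Hence m = 7 is a counterexample.

m = 7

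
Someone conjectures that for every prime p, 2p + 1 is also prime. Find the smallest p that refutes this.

For p = 2, 3, 5 the conclusion holds.
p = 7: 2p + 1 = 15 = 3 × 5, not prime.

p = 7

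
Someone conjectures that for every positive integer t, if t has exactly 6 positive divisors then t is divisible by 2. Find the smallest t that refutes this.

t = 12: τ(12) = 6; 12 mod 2 = 0.
t = 18: τ(18) = 6; 18 mod 2 = 0.
t = 20: τ(20) = 6; 20 mod 2 = 0.
t = 28: τ(28) = 6; 28 mod 2 = 0.
t = 32: τ(32) = 6; 32 mod 2 = 0.
t = 44: τ(44) = 6; 44 mod 2 = 0.
t = 45: τ(45) = 6; 45 mod 2 = 1.
So t = 45 is the smallest counterexample.

t = 45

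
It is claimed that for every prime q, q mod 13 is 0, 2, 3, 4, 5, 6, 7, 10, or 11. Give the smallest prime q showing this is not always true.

q = 47

The first 14 eligible values, up to q = 43, all satisfy the conclusion.
q = 47: 47 mod 13 = 8 — not in {0, 2, 3, 4, 5, 6, 7, 10, 11}.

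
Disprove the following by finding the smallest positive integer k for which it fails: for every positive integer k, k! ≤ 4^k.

For k = 1, 2, 3, 4, 5, 6, 7, 8 the conclusion holds.
k = 9: k! = 362880 and 4^k = 262144, so 362880 > 262144.
Thus k = 9 disproves the claim, and no smaller k works.

k = 9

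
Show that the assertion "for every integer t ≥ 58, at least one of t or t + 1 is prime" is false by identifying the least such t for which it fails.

We need the least integer t ≥ 58 for which t, t + 1 are both composite.
The first 4 eligible values, up to t = 61, all satisfy the conclusion.
t = 62: 62 = 2 × 31; 63 = 3 × 21 — both composite.
Hence t = 62 is a counterexample.

t = 62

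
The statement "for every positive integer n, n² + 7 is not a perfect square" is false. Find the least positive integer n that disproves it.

n = 3

Check each positive integer n in order until n² + 7 is a perfect square.
For n = 1, 2 the conclusion holds.
n = 3: 3² + 7 = 16 = 4², a perfect square.
Hence n = 3 is a counterexample.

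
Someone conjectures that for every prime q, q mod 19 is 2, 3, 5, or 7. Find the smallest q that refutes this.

q = 11

We need the least prime q for which the claim fails.
The first 4 eligible values, up to q = 7, all satisfy the conclusion.
q = 11: 11 mod 19 = 11 — not in {2, 3, 5, 7}.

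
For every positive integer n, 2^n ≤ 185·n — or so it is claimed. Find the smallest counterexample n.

The first 10 eligible values, up to n = 10, all satisfy the conclusion.
n = 11: 2^n = 2048 and 185·n = 2035, so 2048 > 2035.

n = 11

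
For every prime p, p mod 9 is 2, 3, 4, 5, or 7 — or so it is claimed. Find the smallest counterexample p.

p = 17

p = 2: 2 mod 9 = 2.
p = 3: 3 mod 9 = 3.
p = 5: 5 mod 9 = 5.
p = 7: 7 mod 9 = 7.
p = 11: 11 mod 9 = 2.
p = 13: 13 mod 9 = 4.
p = 17: 17 mod 9 = 8 — not in {2, 3, 4, 5, 7}.
Thus p = 17 disproves the claim, and no smaller p works.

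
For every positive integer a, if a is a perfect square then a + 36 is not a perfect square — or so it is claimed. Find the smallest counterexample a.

a = 64

The first 7 eligible values, up to a = 49, all satisfy the conclusion.
a = 64: 64 = 8² and 64 + 36 = 100 = 10².
Thus a = 64 disproves the claim, and no smaller a works.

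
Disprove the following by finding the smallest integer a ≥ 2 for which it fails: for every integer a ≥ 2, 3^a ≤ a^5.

a = 11

We need the least integer a ≥ 2 for which 3^a > a^5.
For a = 2, 3, 4, 5, 6, 7, 8, 9, 10 the conclusion holds.
a = 11: 3^a = 177147 and a^5 = 161051, so 177147 > 161051.
Thus a = 11 disproves the claim, and no smaller a works.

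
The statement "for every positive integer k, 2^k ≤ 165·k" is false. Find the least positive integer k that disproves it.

k = 11

Check each positive integer k in order until 2^k > 165·k.
The first 10 eligible values, up to k = 10, all satisfy the conclusion.
k = 11: 2^k = 2048 and 165·k = 1815, so 2048 > 1815.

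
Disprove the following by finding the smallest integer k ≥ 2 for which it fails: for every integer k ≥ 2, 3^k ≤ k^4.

k = 8

For k = 2, 3, 4, 5, 6, 7 the conclusion holds.
k = 8: 3^k = 6561 and k^4 = 4096, so 6561 > 4096.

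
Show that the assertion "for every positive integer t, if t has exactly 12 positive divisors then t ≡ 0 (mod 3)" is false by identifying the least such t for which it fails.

We need the least positive integer t for which t has exactly 12 positive divisors but the claim fails.
The first 8 eligible values, up to t = 132, all satisfy the conclusion.
t = 140: τ(140) = 12; 140 ≡ 2 (mod 3).

t = 140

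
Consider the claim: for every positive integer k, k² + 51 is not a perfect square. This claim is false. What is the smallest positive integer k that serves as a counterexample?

k = 7

We need the least positive integer k for which k² + 51 is a perfect square.
The first 6 eligible values, up to k = 6, all satisfy the conclusion.
k = 7: 7² + 51 = 100 = 10², a perfect square.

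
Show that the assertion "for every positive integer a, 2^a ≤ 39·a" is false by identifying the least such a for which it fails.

a = 9

Check each positive integer a in order until 2^a > 39·a.
For a = 1, 2, 3, 4, 5, 6, 7, 8 the conclusion holds.
a = 9: 2^a = 512 and 39·a = 351, so 512 > 351.
So a = 9 is the smallest counterexample.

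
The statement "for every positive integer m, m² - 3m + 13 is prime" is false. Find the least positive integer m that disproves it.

m = 12

For m = 1, 2, 3, 4, …, 9, 10, 11 the conclusion holds.
m = 12: m² - 3m + 13 = 121 = 11 × 11, composite.
So m = 12 is the smallest counterexample.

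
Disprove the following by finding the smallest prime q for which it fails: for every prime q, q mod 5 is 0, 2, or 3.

q = 11

q = 2: 2 mod 5 = 2.
q = 3: 3 mod 5 = 3.
q = 5: 5 mod 5 = 0.
q = 7: 7 mod 5 = 2.
q = 11: 11 mod 5 = 1 — not in {0, 2, 3}.
Hence q = 11 is a counterexample.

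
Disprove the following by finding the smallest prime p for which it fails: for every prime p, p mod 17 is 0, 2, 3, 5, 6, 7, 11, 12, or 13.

For p = 2, 3, 5, 7, 11, 13, 17, 19, 23, 29 the conclusion holds.
p = 31: 31 mod 17 = 14 — not in {0, 2, 3, 5, 6, 7, 11, 12, 13}.

p = 31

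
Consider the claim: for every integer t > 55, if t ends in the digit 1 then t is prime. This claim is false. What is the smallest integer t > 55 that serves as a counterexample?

t = 81

Check each integer t > 55 in order until t ends in the digit 1 but t is not prime.
For t = 61, 71 the conclusion holds.
t = 81: 81 ends in 1; 81 = 3 × 27, composite.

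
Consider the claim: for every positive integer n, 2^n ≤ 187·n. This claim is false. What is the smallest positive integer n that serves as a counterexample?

n = 12

A counterexample is any positive integer n such that 2^n > 187·n; we check each in order.
For n = 1, 2, 3, 4, …, 9, 10, 11 the conclusion holds.
n = 12: 2^n = 4096 and 187·n = 2244, so 4096 > 2244.
Hence n = 12 is a counterexample.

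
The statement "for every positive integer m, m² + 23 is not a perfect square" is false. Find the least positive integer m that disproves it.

m = 11

The first 10 eligible values, up to m = 10, all satisfy the conclusion.
m = 11: 11² + 23 = 144 = 12², a perfect square.
So m = 11 is the smallest counterexample.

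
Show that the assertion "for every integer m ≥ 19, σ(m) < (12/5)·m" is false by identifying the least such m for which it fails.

Check each integer m ≥ 19 in order until the claim fails.
m = 19: σ(19) = 20; 20 < 228/5.
m = 20: σ(20) = 42; 42 < 48.
m = 21: σ(21) = 32; 32 < 252/5.
m = 22: σ(22) = 36; 36 < 264/5.
m = 23: σ(23) = 24; 24 < 276/5.
m = 24: σ(24) = 60; 60 ≥ 288/5.

m = 24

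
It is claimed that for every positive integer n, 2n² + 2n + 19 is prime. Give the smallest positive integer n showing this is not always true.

n = 18

For n = 1, 2, 3, 4, …, 15, 16, 17 the conclusion holds.
n = 18: 2n² + 2n + 19 = 703 = 19 × 37, composite.
Thus n = 18 disproves the claim, and no smaller n works.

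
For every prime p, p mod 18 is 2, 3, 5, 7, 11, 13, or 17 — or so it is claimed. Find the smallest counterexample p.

p = 19

p = 2: 2 mod 18 = 2.
p = 3: 3 mod 18 = 3.
p = 5: 5 mod 18 = 5.
p = 7: 7 mod 18 = 7.
p = 11: 11 mod 18 = 11.
p = 13: 13 mod 18 = 13.
p = 17: 17 mod 18 = 17.
p = 19: 19 mod 18 = 1 — not in {2, 3, 5, 7, 11, 13, 17}.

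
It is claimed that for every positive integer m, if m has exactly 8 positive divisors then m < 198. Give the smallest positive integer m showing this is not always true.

m = 222

We need the least positive integer m for which m has exactly 8 positive divisors but the claim fails.
For m = 24, 30, 40, 42, …, 189, 190, 195 the conclusion holds.
m = 222: τ(222) = 8; 222 ≥ 198.
So m = 222 is the smallest counterexample.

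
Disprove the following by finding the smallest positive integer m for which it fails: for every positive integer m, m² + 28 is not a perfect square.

Check each positive integer m in order until m² + 28 is a perfect square.
The first 5 eligible values, up to m = 5, all satisfy the conclusion.
m = 6: 6² + 28 = 64 = 8², a perfect square.
Hence m = 6 is a counterexample.

m = 6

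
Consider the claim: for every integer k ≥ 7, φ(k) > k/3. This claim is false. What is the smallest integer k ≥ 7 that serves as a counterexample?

We need the least integer k ≥ 7 for which the claim fails.
For k = 7, 8, 9, 10, 11 the conclusion holds.
k = 12: φ(12) = 4 and 12/3 = 4, so φ(12) ≤ 12/3.
So k = 12 is the smallest counterexample.

k = 12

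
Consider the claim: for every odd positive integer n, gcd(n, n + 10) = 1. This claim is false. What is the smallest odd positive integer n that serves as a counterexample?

For n = 1, 3 the conclusion holds.
n = 5: gcd(5, 15) = 5.
Thus n = 5 disproves the claim, and no smaller n works.

n = 5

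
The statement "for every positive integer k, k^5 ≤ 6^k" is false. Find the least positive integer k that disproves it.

Check each positive integer k in order until k^5 > 6^k.
k = 1: k^5 = 1 and 6^k = 6, so 1 ≤ 6.
k = 2: k^5 = 32 and 6^k = 36, so 32 ≤ 36.
k = 3: k^5 = 243 and 6^k = 216, so 243 > 216.
Thus k = 3 disproves the claim, and no smaller k works.

k = 3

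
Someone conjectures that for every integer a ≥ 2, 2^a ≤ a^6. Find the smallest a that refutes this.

a = 30

Check each integer a ≥ 2 in order until 2^a > a^6.
For a = 2, 3, 4, 5, …, 27, 28, 29 the conclusion holds.
a = 30: 2^a = 1073741824 and a^6 = 729000000, so 1073741824 > 729000000.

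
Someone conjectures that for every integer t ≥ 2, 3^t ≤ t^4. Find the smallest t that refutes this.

t = 8

We need the least integer t ≥ 2 for which 3^t > t^4.
For t = 2, 3, 4, 5, 6, 7 the conclusion holds.
t = 8: 3^t = 6561 and t^4 = 4096, so 6561 > 4096.
Thus t = 8 disproves the claim, and no smaller t works.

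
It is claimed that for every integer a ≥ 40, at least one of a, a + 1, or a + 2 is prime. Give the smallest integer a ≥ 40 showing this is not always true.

Check each integer a ≥ 40 in order until a, a + 1, a + 2 are all composite.
For a = 40, 41, 42, 43 the conclusion holds.
a = 44: 44 = 2 × 22; 45 = 3 × 15; 46 = 2 × 23 — all composite.

a = 44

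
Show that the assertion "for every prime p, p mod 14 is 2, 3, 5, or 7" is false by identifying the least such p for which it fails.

The first 4 eligible values, up to p = 7, all satisfy the conclusion.
p = 11: 11 mod 14 = 11 — not in {2, 3, 5, 7}.
Hence p = 11 is a counterexample.

p = 11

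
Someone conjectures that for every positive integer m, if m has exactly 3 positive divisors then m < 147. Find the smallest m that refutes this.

m = 169

A counterexample is any positive integer m such that m has exactly 3 positive divisors but the claim fails; we check each in order.
m = 4: τ(4) = 3; 4 < 147.
m = 9: τ(9) = 3; 9 < 147.
m = 25: τ(25) = 3; 25 < 147.
m = 49: τ(49) = 3; 49 < 147.
m = 121: τ(121) = 3; 121 < 147.
m = 169: τ(169) = 3; 169 ≥ 147.
Thus m = 169 disproves the claim, and no smaller m works.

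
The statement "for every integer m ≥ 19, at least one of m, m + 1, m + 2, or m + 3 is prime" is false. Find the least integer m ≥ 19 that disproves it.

Check each integer m ≥ 19 in order until m, m + 1, m + 2, m + 3 are all composite.
m = 19: 19 is prime.
m = 20: 23 is prime.
m = 21: 23 is prime.
m = 22: 23 is prime.
m = 23: 23 is prime.
m = 24: 24 = 2 × 12; 25 = 5 × 5; 26 = 2 × 13; 27 = 3 × 9 — all composite.
Hence m = 24 is a counterexample.

m = 24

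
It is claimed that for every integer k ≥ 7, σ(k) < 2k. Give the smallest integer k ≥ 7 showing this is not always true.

k = 12

We need the least integer k ≥ 7 for which the claim fails.
For k = 7, 8, 9, 10, 11 the conclusion holds.
k = 12: σ(12) = 28; 28 ≥ 24.
So k = 12 is the smallest counterexample.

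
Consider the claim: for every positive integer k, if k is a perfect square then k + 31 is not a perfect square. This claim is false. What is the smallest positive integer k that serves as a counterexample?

The first 14 eligible values, up to k = 196, all satisfy the conclusion.
k = 225: 225 = 15² and 225 + 31 = 256 = 16².

k = 225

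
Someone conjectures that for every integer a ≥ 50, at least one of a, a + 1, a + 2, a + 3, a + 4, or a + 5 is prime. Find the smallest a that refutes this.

a = 90

We need the least integer a ≥ 50 for which a, a + 1, a + 2, a + 3, a + 4, a + 5 are all composite.
The first 40 eligible values, up to a = 89, all satisfy the conclusion.
a = 90: 90 = 2 × 45; 91 = 7 × 13; 92 = 2 × 46; 93 = 3 × 31; 94 = 2 × 47; 95 = 5 × 19 — all composite.
Thus a = 90 disproves the claim, and no smaller a works.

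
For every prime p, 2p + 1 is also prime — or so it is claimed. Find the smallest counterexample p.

p = 7

Check each prime p in order until 2p + 1 is not prime.
For p = 2, 3, 5 the conclusion holds.
p = 7: 2p + 1 = 15 = 3 × 5, not prime.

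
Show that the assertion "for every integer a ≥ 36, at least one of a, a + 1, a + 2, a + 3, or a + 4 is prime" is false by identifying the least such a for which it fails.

The first 12 eligible values, up to a = 47, all satisfy the conclusion.
a = 48: 48 = 2 × 24; 49 = 7 × 7; 50 = 2 × 25; 51 = 3 × 17; 52 = 2 × 26 — all composite.

a = 48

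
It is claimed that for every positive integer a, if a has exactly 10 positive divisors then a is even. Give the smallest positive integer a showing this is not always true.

a = 405

A counterexample is any positive integer a such that a has exactly 10 positive divisors but a is odd; we check each in order.
The first 9 eligible values, up to a = 368, all satisfy the conclusion.
a = 405: divisors of 405: 10 divisors; 405 is odd.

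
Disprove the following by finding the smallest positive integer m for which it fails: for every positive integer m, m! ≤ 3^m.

m = 7

A counterexample is any positive integer m such that m! > 3^m; we check each in order.
The first 6 eligible values, up to m = 6, all satisfy the conclusion.
m = 7: m! = 5040 and 3^m = 2187, so 5040 > 2187.
Hence m = 7 is a counterexample.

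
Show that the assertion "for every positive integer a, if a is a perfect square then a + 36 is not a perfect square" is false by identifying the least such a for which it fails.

Check each positive integer a in order until a is a perfect square but a + 36 is a perfect square.
For a = 1, 4, 9, 16, 25, 36, 49 the conclusion holds.
a = 64: 64 = 8² and 64 + 36 = 100 = 10².

a = 64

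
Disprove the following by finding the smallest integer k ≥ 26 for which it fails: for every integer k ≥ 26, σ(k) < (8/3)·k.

k = 60

A counterexample is any integer k ≥ 26 such that the claim fails; we check each in order.
For k = 26, 27, 28, 29, …, 57, 58, 59 the conclusion holds.
k = 60: σ(60) = 168; 168 ≥ 160.
So k = 60 is the smallest counterexample.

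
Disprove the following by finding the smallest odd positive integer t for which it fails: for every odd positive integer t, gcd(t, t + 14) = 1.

A counterexample is any odd positive integer t such that gcd(t, t + 14) > 1; we check each in order.
t = 1: gcd(1, 15) = 1.
t = 3: gcd(3, 17) = 1.
t = 5: gcd(5, 19) = 1.
t = 7: gcd(7, 21) = 7.
Thus t = 7 disproves the claim, and no smaller t works.

t = 7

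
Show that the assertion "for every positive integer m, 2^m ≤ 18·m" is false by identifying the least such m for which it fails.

A counterexample is any positive integer m such that 2^m > 18·m; we check each in order.
For m = 1, 2, 3, 4, 5, 6 the conclusion holds.
m = 7: 2^m = 128 and 18·m = 126, so 128 > 126.
Thus m = 7 disproves the claim, and no smaller m works.

m = 7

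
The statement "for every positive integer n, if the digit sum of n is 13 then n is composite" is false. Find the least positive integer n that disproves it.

n = 67

Check each positive integer n in order until the digit sum of n is 13 but n is prime.
For n = 49, 58 the conclusion holds.
n = 67: digit sum 13; 67 is prime, not composite.
Hence n = 67 is a counterexample.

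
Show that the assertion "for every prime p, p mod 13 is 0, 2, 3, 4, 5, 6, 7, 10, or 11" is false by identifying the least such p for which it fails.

p = 47

The first 14 eligible values, up to p = 43, all satisfy the conclusion.
p = 47: 47 mod 13 = 8 — not in {0, 2, 3, 4, 5, 6, 7, 10, 11}.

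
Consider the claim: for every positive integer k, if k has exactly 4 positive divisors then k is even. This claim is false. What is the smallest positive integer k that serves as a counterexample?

We need the least positive integer k for which k has exactly 4 positive divisors but k is odd.
The first 4 eligible values, up to k = 14, all satisfy the conclusion.
k = 15: divisors of 15: 1, 3, 5, 15; 15 is odd.

k = 15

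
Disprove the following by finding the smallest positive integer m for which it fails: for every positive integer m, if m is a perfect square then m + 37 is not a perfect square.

For m = 1, 4, 9, 16, …, 225, 256, 289 the conclusion holds.
m = 324: 324 = 18² and 324 + 37 = 361 = 19².
Hence m = 324 is a counterexample.

m = 324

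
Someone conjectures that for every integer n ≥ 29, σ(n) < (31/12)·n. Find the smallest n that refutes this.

n = 48

We need the least integer n ≥ 29 for which the claim fails.
For n = 29, 30, 31, 32, …, 45, 46, 47 the conclusion holds.
n = 48: σ(48) = 124; 124 ≥ 124.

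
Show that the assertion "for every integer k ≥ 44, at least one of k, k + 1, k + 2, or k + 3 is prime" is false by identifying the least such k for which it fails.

We need the least integer k ≥ 44 for which k, k + 1, k + 2, k + 3 are all composite.
For k = 44, 45, 46, 47 the conclusion holds.
k = 48: 48 = 2 × 24; 49 = 7 × 7; 50 = 2 × 25; 51 = 3 × 17 — all composite.
Thus k = 48 disproves the claim, and no smaller k works.

k = 48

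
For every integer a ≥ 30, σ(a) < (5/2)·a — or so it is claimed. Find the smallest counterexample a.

The first 6 eligible values, up to a = 35, all satisfy the conclusion.
a = 36: σ(36) = 91; 91 ≥ 90.

a = 36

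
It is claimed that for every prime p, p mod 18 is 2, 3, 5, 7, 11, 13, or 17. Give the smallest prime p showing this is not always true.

For p = 2, 3, 5, 7, 11, 13, 17 the conclusion holds.
p = 19: 19 mod 18 = 1 — not in {2, 3, 5, 7, 11, 13, 17}.

p = 19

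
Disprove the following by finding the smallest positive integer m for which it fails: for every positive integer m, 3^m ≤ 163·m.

We need the least positive integer m for which 3^m > 163·m.
For m = 1, 2, 3, 4, 5, 6 the conclusion holds.
m = 7: 3^m = 2187 and 163·m = 1141, so 2187 > 1141.
Hence m = 7 is a counterexample.

m = 7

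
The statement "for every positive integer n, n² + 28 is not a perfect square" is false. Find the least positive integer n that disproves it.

A counterexample is any positive integer n such that n² + 28 is a perfect square; we check each in order.
For n = 1, 2, 3, 4, 5 the conclusion holds.
n = 6: 6² + 28 = 64 = 8², a perfect square.
Hence n = 6 is a counterexample.

n = 6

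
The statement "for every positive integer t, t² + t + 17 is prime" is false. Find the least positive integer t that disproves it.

t = 16

We need the least positive integer t for which t² + t + 17 is not prime.
For t = 1, 2, 3, 4, …, 13, 14, 15 the conclusion holds.
t = 16: t² + t + 17 = 289 = 17 × 17, composite.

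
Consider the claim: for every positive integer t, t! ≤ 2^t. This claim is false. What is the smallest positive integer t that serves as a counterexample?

A counterexample is any positive integer t such that t! > 2^t; we check each in order.
For t = 1, 2, 3 the conclusion holds.
t = 4: t! = 24 and 2^t = 16, so 24 > 16.

t = 4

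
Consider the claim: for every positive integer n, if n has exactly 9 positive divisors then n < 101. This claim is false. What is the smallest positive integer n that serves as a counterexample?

n = 36: τ(36) = 9; 36 < 101.
n = 100: τ(100) = 9; 100 < 101.
n = 196: τ(196) = 9; 196 ≥ 101.
So n = 196 is the smallest counterexample.

n = 196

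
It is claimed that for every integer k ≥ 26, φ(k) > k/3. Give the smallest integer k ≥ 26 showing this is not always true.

k = 30

The first 4 eligible values, up to k = 29, all satisfy the conclusion.
k = 30: φ(30) = 8 and 30/3 = 10, so φ(30) ≤ 30/3.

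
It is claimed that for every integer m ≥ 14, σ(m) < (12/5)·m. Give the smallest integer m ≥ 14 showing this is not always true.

m = 24

A counterexample is any integer m ≥ 14 such that the claim fails; we check each in order.
For m = 14, 15, 16, 17, 18, 19, 20, 21, 22, 23 the conclusion holds.
m = 24: σ(24) = 60; 60 ≥ 288/5.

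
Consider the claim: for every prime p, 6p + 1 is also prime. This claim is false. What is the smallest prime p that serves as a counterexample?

A counterexample is any prime p such that 6p + 1 is not prime; we check each in order.
The first 7 eligible values, up to p = 17, all satisfy the conclusion.
p = 19: 6p + 1 = 115 = 5 × 23, not prime.
So p = 19 is the smallest counterexample.

p = 19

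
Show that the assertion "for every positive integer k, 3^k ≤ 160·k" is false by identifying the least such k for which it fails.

k = 7

A counterexample is any positive integer k such that 3^k > 160·k; we check each in order.
For k = 1, 2, 3, 4, 5, 6 the conclusion holds.
k = 7: 3^k = 2187 and 160·k = 1120, so 2187 > 1120.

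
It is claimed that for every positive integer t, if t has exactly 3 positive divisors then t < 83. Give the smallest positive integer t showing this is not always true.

t = 121

A counterexample is any positive integer t such that t has exactly 3 positive divisors but the claim fails; we check each in order.
For t = 4, 9, 25, 49 the conclusion holds.
t = 121: τ(121) = 3; 121 ≥ 83.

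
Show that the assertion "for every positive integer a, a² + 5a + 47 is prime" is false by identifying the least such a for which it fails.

For a = 1, 2, 3, 4, …, 35, 36, 37 the conclusion holds.
a = 38: a² + 5a + 47 = 1681 = 41 × 41, composite.
So a = 38 is the smallest counterexample.

a = 38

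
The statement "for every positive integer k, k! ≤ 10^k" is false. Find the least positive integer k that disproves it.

k = 25

A counterexample is any positive integer k such that k! > 10^k; we check each in order.
For k = 1, 2, 3, 4, …, 22, 23, 24 the conclusion holds.
k = 25: k! = 15511210043330985984000000 and 10^k = 10000000000000000000000000, so 15511210043330985984000000 > 10000000000000000000000000.
Thus k = 25 disproves the claim, and no smaller k works.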